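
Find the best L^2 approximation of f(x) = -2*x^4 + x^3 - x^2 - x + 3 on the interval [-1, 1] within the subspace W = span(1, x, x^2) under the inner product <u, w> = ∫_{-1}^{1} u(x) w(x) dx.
g(x) = -19*x^2/7 - 2*x/5 + 111/35

The best approximation g ∈ W is the orthogonal projection of f onto W. Writing g = a_0 + a_1 x + a_2 x^2, the coefficients solve the normal equations G · a = b where
  G_{ij} = <φ_i, φ_j> and b_i = <f, φ_i>, with φ_0 = 1, φ_1 = x, φ_2 = x^2.
G =
  [2, 0, 2/3]
  [0, 2/3, 0]
  [2/3, 0, 2/5],
b = (68/15, -4/15, 36/35).
Solving gives a_0 = 111/35, a_1 = -2/5, a_2 = -19/7, so
  g(x) = -19*x^2/7 - 2*x/5 + 111/35.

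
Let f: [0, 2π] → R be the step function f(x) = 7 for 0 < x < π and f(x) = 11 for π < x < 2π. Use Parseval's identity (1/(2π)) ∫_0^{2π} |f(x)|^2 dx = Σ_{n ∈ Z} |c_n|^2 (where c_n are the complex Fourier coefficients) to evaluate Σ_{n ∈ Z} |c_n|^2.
Σ |c_n|^2 = 85

Parseval equates the L^2 energy of f (normalised by 1/(2π)) with the ℓ^2 sum of its Fourier coefficients: (1/(2π)) ∫_0^{2π} |f|^2 = Σ |c_n|^2.
Compute the left side: (1/(2π)) [∫_0^π 7^2 dx + ∫_π^{2π} 11^2 dx] = (1/(2π)) · (49π + 121π) = (49 + 121)/2 = 85.
So Σ_{n ∈ Z} |c_n|^2 = 85.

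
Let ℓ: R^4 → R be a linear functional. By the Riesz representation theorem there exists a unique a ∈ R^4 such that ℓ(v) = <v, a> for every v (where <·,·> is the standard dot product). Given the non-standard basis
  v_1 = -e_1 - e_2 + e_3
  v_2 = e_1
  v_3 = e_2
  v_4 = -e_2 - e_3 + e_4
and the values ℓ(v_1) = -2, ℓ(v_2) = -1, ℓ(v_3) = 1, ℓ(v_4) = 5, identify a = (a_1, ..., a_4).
a = (-1, 1, -2, 4)

Write a = (a_1, ..., a_4) in the standard basis. For each basis vector v_i, ℓ(v_i) = <v_i, a> is a linear equation in the a_j's. Collect the n equations into a matrix system V a = ℓ, where row i of V is v_i (expressed in the standard basis). Since V is invertible (lower-triangular with 1s on the diagonal, up to permutation), solve by back-substitution:
  V =
[[-1, -1, 1, 0],
 [1, 0, 0, 0],
 [0, 1, 0, 0],
 [0, -1, -1, 1]]
  V a = (-2, -1, 1, 5)
Solving gives a = (-1, 1, -2, 4).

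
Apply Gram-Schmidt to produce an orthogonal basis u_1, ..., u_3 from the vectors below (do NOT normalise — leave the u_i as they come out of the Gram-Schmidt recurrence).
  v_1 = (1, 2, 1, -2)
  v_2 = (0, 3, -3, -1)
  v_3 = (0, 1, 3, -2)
Orthogonal basis:
  u_1 = (1, 2, 1, -2)
  u_2 = (-1/2, 2, -7/2, 0)
  u_3 = (-191/165, 38/165, 49/165, -1/5)

Apply the Gram-Schmidt recurrence
  u_1 = v_1
  u_i = v_i − Σ_{j<i} ((v_i · u_j) / (u_j · u_j)) · u_j.

Step by step this gives:
  u_1 = (1, 2, 1, -2)
  u_2 = (-1/2, 2, -7/2, 0)
  u_3 = (-191/165, 38/165, 49/165, -1/5)

Orthogonality check:
  u_2 · u_1 = 0 (should be 0)
  u_3 · u_1 = 0 (should be 0)
  u_3 · u_2 = 0 (should be 0)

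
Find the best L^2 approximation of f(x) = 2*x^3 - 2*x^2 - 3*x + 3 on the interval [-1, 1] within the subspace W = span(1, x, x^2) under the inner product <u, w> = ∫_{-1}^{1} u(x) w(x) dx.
g(x) = -2*x^2 - 9*x/5 + 3

The best approximation g ∈ W is the orthogonal projection of f onto W. Writing g = a_0 + a_1 x + a_2 x^2, the coefficients solve the normal equations G · a = b where
  G_{ij} = <φ_i, φ_j> and b_i = <f, φ_i>, with φ_0 = 1, φ_1 = x, φ_2 = x^2.
G =
  [2, 0, 2/3]
  [0, 2/3, 0]
  [2/3, 0, 2/5],
b = (14/3, -6/5, 6/5).
Solving gives a_0 = 3, a_1 = -9/5, a_2 = -2, so
  g(x) = -2*x^2 - 9*x/5 + 3.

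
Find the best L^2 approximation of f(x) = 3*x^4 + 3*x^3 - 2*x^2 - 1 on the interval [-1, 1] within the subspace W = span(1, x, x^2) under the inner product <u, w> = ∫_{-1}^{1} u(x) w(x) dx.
g(x) = 4*x^2/7 + 9*x/5 - 44/35

The best approximation g ∈ W is the orthogonal projection of f onto W. Writing g = a_0 + a_1 x + a_2 x^2, the coefficients solve the normal equations G · a = b where
  G_{ij} = <φ_i, φ_j> and b_i = <f, φ_i>, with φ_0 = 1, φ_1 = x, φ_2 = x^2.
G =
  [2, 0, 2/3]
  [0, 2/3, 0]
  [2/3, 0, 2/5],
b = (-32/15, 6/5, -64/105).
Solving gives a_0 = -44/35, a_1 = 9/5, a_2 = 4/7, so
  g(x) = 4*x^2/7 + 9*x/5 - 44/35.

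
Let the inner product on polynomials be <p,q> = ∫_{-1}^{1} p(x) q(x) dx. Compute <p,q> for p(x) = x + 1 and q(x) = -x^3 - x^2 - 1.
<p,q> = -46/15

Expand the product: p(x)·q(x) = -x^4 - 2*x^3 - x^2 - x - 1.
∫_{-1}^{1} of each monomial x^k gives [2/(k+1) if k even, 0 if k odd]. Integrating term-by-term (or equivalently evaluating the antiderivative F(x) = -x^5/5 - x^4/2 - x^3/3 - x^2/2 - x at the endpoints):
  F(1) − F(−1) = -38/15 − (8/15) = -46/15.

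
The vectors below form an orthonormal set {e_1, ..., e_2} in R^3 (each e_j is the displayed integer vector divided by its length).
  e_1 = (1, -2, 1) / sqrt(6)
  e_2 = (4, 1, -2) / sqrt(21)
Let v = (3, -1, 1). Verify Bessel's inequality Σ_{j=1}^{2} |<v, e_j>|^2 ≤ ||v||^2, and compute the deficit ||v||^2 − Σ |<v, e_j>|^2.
Σ |<v, e_j>|^2 = 69/7; ||v||^2 = 11; deficit = 8/7

Write each e_j = u_j / sqrt(<u_j, u_j>) where u_j is the displayed integer vector. Then <v, e_j> = <v, u_j> / sqrt(<u_j, u_j>), so |<v, e_j>|^2 = <v, u_j>^2 / <u_j, u_j>.
Coefficients: <v, e_1> = 6/sqrt(6), <v, e_2> = 9/sqrt(21).
Square and sum: Σ |<v, e_j>|^2 = 69/7.
Compute ||v||^2 = v·v = 11.
Deficit = 11 − 69/7 = 8/7 ≥ 0, confirming Bessel's inequality. (The deficit equals ||v − Σ <v,e_j> e_j||^2, the squared distance from v to span{e_j}.)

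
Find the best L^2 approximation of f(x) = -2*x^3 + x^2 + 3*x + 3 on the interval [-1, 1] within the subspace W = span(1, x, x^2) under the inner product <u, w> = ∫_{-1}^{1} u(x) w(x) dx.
g(x) = x^2 + 9*x/5 + 3

The best approximation g ∈ W is the orthogonal projection of f onto W. Writing g = a_0 + a_1 x + a_2 x^2, the coefficients solve the normal equations G · a = b where
  G_{ij} = <φ_i, φ_j> and b_i = <f, φ_i>, with φ_0 = 1, φ_1 = x, φ_2 = x^2.
G =
  [2, 0, 2/3]
  [0, 2/3, 0]
  [2/3, 0, 2/5],
b = (20/3, 6/5, 12/5).
Solving gives a_0 = 3, a_1 = 9/5, a_2 = 1, so
  g(x) = x^2 + 9*x/5 + 3.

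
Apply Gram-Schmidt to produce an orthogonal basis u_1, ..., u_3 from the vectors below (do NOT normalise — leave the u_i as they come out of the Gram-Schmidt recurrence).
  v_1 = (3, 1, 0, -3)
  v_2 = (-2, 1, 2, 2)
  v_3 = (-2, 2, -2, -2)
Orthogonal basis:
  u_1 = (3, 1, 0, -3)
  u_2 = (-5/19, 30/19, 2, 5/19)
  u_3 = (-148/63, 44/21, -110/63, -104/63)

Apply the Gram-Schmidt recurrence
  u_1 = v_1
  u_i = v_i − Σ_{j<i} ((v_i · u_j) / (u_j · u_j)) · u_j.

Step by step this gives:
  u_1 = (3, 1, 0, -3)
  u_2 = (-5/19, 30/19, 2, 5/19)
  u_3 = (-148/63, 44/21, -110/63, -104/63)

Orthogonality check:
  u_2 · u_1 = 0 (should be 0)
  u_3 · u_1 = 0 (should be 0)
  u_3 · u_2 = 0 (should be 0)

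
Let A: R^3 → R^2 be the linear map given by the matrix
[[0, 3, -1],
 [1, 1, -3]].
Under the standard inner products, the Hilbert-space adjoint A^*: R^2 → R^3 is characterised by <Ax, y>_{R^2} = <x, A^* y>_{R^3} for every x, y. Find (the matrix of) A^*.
A^* = A^T =
[[0, 1],
 [3, 1],
 [-1, -3]]

For real matrices with standard dot products, the defining identity <Ax, y> = <x, A^* y> gives (Ax)^T y = x^T (A^*) y, i.e. x^T A^T y = x^T (A^*) y. Since this holds for all x, y, we must have A^* = A^T. Therefore
A^* =
[[0, 1],
 [3, 1],
 [-1, -3]].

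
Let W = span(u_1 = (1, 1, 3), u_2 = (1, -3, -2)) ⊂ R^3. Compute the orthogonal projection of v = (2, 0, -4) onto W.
proj_W(v) = (-1/3, -5/3, -8/3)

Set up U = [u_1 | ... | u_2] ∈ R^(3×2). The projector onto W = col(U) is P = U (U^T U)^(-1) U^T.
Compute U^T U =
  [11, -8]
  [-8, 14],
and U^T v = (-10, 10).
Solve U^T U · c = U^T v for the coefficients: c = (-2/3, 1/3). The projection is proj_W(v) = U c.
Check: (v - proj_W(v)) · u_1 = 0  (should be 0).
Check: (v - proj_W(v)) · u_2 = 0  (should be 0).
Result: proj_W(v) = (-1/3, -5/3, -8/3).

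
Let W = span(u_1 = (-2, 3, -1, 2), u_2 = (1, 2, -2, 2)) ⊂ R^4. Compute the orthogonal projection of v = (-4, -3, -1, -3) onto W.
proj_W(v) = (-158/67, -99/67, 161/67, -130/67)

Set up U = [u_1 | ... | u_2] ∈ R^(4×2). The projector onto W = col(U) is P = U (U^T U)^(-1) U^T.
Compute U^T U =
  [18, 10]
  [10, 13],
and U^T v = (-6, -14).
Solve U^T U · c = U^T v for the coefficients: c = (31/67, -96/67). The projection is proj_W(v) = U c.
Check: (v - proj_W(v)) · u_1 = 0  (should be 0).
Check: (v - proj_W(v)) · u_2 = 0  (should be 0).
Result: proj_W(v) = (-158/67, -99/67, 161/67, -130/67).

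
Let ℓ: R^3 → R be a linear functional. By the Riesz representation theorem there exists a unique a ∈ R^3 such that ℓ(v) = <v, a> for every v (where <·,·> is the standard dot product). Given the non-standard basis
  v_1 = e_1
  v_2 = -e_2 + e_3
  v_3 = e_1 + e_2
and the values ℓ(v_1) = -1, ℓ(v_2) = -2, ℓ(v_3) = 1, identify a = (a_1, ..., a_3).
a = (-1, 2, 0)

Write a = (a_1, ..., a_3) in the standard basis. For each basis vector v_i, ℓ(v_i) = <v_i, a> is a linear equation in the a_j's. Collect the n equations into a matrix system V a = ℓ, where row i of V is v_i (expressed in the standard basis). Since V is invertible (lower-triangular with 1s on the diagonal, up to permutation), solve by back-substitution:
  V =
[[1, 0, 0],
 [0, -1, 1],
 [1, 1, 0]]
  V a = (-1, -2, 1)
Solving gives a = (-1, 2, 0).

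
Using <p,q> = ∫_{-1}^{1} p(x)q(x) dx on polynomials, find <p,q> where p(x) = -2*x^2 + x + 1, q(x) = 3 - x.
<p,q> = 4/3

Expand the product: p(x)·q(x) = 2*x^3 - 7*x^2 + 2*x + 3.
∫_{-1}^{1} of each monomial x^k gives [2/(k+1) if k even, 0 if k odd]. Integrating term-by-term (or equivalently evaluating the antiderivative F(x) = x^4/2 - 7*x^3/3 + x^2 + 3*x at the endpoints):
  F(1) − F(−1) = 13/6 − (5/6) = 4/3.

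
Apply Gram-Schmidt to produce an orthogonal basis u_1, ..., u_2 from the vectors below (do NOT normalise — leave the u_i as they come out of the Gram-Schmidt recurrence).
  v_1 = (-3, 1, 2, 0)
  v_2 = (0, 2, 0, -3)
Orthogonal basis:
  u_1 = (-3, 1, 2, 0)
  u_2 = (3/7, 13/7, -2/7, -3)

Apply the Gram-Schmidt recurrence
  u_1 = v_1
  u_i = v_i − Σ_{j<i} ((v_i · u_j) / (u_j · u_j)) · u_j.

Step by step this gives:
  u_1 = (-3, 1, 2, 0)
  u_2 = (3/7, 13/7, -2/7, -3)

Orthogonality check:
  u_2 · u_1 = 0 (should be 0)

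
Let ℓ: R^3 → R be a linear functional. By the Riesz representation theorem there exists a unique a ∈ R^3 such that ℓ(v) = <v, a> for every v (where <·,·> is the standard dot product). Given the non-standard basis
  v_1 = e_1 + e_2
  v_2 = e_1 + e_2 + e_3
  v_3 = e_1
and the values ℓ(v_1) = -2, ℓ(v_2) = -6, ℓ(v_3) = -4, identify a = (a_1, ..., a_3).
a = (-4, 2, -4)

Write a = (a_1, ..., a_3) in the standard basis. For each basis vector v_i, ℓ(v_i) = <v_i, a> is a linear equation in the a_j's. Collect the n equations into a matrix system V a = ℓ, where row i of V is v_i (expressed in the standard basis). Since V is invertible (lower-triangular with 1s on the diagonal, up to permutation), solve by back-substitution:
  V =
[[1, 1, 0],
 [1, 1, 1],
 [1, 0, 0]]
  V a = (-2, -6, -4)
Solving gives a = (-4, 2, -4).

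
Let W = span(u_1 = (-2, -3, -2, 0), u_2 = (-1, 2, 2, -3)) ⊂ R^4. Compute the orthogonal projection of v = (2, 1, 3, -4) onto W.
proj_W(v) = (-1/11, 337/121, 292/121, -303/121)

Set up U = [u_1 | ... | u_2] ∈ R^(4×2). The projector onto W = col(U) is P = U (U^T U)^(-1) U^T.
Compute U^T U =
  [17, -8]
  [-8, 18],
and U^T v = (-13, 18).
Solve U^T U · c = U^T v for the coefficients: c = (-45/121, 101/121). The projection is proj_W(v) = U c.
Check: (v - proj_W(v)) · u_1 = 0  (should be 0).
Check: (v - proj_W(v)) · u_2 = 0  (should be 0).
Result: proj_W(v) = (-1/11, 337/121, 292/121, -303/121).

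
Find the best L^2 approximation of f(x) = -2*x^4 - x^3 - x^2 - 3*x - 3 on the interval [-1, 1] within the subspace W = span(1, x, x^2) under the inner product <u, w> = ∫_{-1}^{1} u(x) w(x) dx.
g(x) = -19*x^2/7 - 18*x/5 - 99/35

The best approximation g ∈ W is the orthogonal projection of f onto W. Writing g = a_0 + a_1 x + a_2 x^2, the coefficients solve the normal equations G · a = b where
  G_{ij} = <φ_i, φ_j> and b_i = <f, φ_i>, with φ_0 = 1, φ_1 = x, φ_2 = x^2.
G =
  [2, 0, 2/3]
  [0, 2/3, 0]
  [2/3, 0, 2/5],
b = (-112/15, -12/5, -104/35).
Solving gives a_0 = -99/35, a_1 = -18/5, a_2 = -19/7, so
  g(x) = -19*x^2/7 - 18*x/5 - 99/35.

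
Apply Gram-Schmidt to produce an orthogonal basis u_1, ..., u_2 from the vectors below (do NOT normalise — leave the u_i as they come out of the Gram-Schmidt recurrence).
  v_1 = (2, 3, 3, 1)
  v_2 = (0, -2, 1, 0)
Orthogonal basis:
  u_1 = (2, 3, 3, 1)
  u_2 = (6/23, -37/23, 32/23, 3/23)

Apply the Gram-Schmidt recurrence
  u_1 = v_1
  u_i = v_i − Σ_{j<i} ((v_i · u_j) / (u_j · u_j)) · u_j.

Step by step this gives:
  u_1 = (2, 3, 3, 1)
  u_2 = (6/23, -37/23, 32/23, 3/23)

Orthogonality check:
  u_2 · u_1 = 0 (should be 0)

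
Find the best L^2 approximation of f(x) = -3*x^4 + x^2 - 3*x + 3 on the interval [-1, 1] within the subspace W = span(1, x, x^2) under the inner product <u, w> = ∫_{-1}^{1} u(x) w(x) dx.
g(x) = -11*x^2/7 - 3*x + 114/35

The best approximation g ∈ W is the orthogonal projection of f onto W. Writing g = a_0 + a_1 x + a_2 x^2, the coefficients solve the normal equations G · a = b where
  G_{ij} = <φ_i, φ_j> and b_i = <f, φ_i>, with φ_0 = 1, φ_1 = x, φ_2 = x^2.
G =
  [2, 0, 2/3]
  [0, 2/3, 0]
  [2/3, 0, 2/5],
b = (82/15, -2, 54/35).
Solving gives a_0 = 114/35, a_1 = -3, a_2 = -11/7, so
  g(x) = -11*x^2/7 - 3*x + 114/35.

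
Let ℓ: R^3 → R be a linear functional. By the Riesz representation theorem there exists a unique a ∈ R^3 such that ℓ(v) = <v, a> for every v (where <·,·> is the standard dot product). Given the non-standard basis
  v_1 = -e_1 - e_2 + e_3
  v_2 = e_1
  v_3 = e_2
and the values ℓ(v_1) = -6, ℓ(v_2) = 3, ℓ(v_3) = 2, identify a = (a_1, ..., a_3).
a = (3, 2, -1)

Write a = (a_1, ..., a_3) in the standard basis. For each basis vector v_i, ℓ(v_i) = <v_i, a> is a linear equation in the a_j's. Collect the n equations into a matrix system V a = ℓ, where row i of V is v_i (expressed in the standard basis). Since V is invertible (lower-triangular with 1s on the diagonal, up to permutation), solve by back-substitution:
  V =
[[-1, -1, 1],
 [1, 0, 0],
 [0, 1, 0]]
  V a = (-6, 3, 2)
Solving gives a = (3, 2, -1).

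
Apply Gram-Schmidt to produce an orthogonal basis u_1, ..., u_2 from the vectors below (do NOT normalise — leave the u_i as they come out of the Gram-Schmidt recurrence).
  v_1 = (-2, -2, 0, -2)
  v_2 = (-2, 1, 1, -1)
Orthogonal basis:
  u_1 = (-2, -2, 0, -2)
  u_2 = (-4/3, 5/3, 1, -1/3)

Apply the Gram-Schmidt recurrence
  u_1 = v_1
  u_i = v_i − Σ_{j<i} ((v_i · u_j) / (u_j · u_j)) · u_j.

Step by step this gives:
  u_1 = (-2, -2, 0, -2)
  u_2 = (-4/3, 5/3, 1, -1/3)

Orthogonality check:
  u_2 · u_1 = 0 (should be 0)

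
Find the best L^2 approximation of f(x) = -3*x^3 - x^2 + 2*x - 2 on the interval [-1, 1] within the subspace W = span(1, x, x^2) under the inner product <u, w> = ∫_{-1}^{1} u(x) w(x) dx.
g(x) = -x^2 + x/5 - 2

The best approximation g ∈ W is the orthogonal projection of f onto W. Writing g = a_0 + a_1 x + a_2 x^2, the coefficients solve the normal equations G · a = b where
  G_{ij} = <φ_i, φ_j> and b_i = <f, φ_i>, with φ_0 = 1, φ_1 = x, φ_2 = x^2.
G =
  [2, 0, 2/3]
  [0, 2/3, 0]
  [2/3, 0, 2/5],
b = (-14/3, 2/15, -26/15).
Solving gives a_0 = -2, a_1 = 1/5, a_2 = -1, so
  g(x) = -x^2 + x/5 - 2.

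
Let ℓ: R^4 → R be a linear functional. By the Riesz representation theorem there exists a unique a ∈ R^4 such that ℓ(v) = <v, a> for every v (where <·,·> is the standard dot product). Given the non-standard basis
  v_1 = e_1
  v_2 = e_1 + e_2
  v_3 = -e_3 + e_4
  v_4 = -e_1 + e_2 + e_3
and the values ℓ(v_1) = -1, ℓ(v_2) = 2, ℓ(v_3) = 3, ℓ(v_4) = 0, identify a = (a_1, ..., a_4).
a = (-1, 3, -4, -1)

Write a = (a_1, ..., a_4) in the standard basis. For each basis vector v_i, ℓ(v_i) = <v_i, a> is a linear equation in the a_j's. Collect the n equations into a matrix system V a = ℓ, where row i of V is v_i (expressed in the standard basis). Since V is invertible (lower-triangular with 1s on the diagonal, up to permutation), solve by back-substitution:
  V =
[[1, 0, 0, 0],
 [1, 1, 0, 0],
 [0, 0, -1, 1],
 [-1, 1, 1, 0]]
  V a = (-1, 2, 3, 0)
Solving gives a = (-1, 3, -4, -1).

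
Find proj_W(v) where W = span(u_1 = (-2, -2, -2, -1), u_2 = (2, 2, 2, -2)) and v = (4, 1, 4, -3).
proj_W(v) = (3, 3, 3, -3)

Set up U = [u_1 | ... | u_2] ∈ R^(4×2). The projector onto W = col(U) is P = U (U^T U)^(-1) U^T.
Compute U^T U =
  [13, -10]
  [-10, 16],
and U^T v = (-15, 24).
Solve U^T U · c = U^T v for the coefficients: c = (0, 3/2). The projection is proj_W(v) = U c.
Check: (v - proj_W(v)) · u_1 = 0  (should be 0).
Check: (v - proj_W(v)) · u_2 = 0  (should be 0).
Result: proj_W(v) = (3, 3, 3, -3).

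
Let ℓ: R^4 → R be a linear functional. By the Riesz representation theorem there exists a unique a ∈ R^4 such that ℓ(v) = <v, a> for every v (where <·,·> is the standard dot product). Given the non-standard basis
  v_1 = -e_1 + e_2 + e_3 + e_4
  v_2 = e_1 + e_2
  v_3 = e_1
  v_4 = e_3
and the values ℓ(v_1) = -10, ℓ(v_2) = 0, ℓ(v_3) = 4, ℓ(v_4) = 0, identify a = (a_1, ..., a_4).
a = (4, -4, 0, -2)

Write a = (a_1, ..., a_4) in the standard basis. For each basis vector v_i, ℓ(v_i) = <v_i, a> is a linear equation in the a_j's. Collect the n equations into a matrix system V a = ℓ, where row i of V is v_i (expressed in the standard basis). Since V is invertible (lower-triangular with 1s on the diagonal, up to permutation), solve by back-substitution:
  V =
[[-1, 1, 1, 1],
 [1, 1, 0, 0],
 [1, 0, 0, 0],
 [0, 0, 1, 0]]
  V a = (-10, 0, 4, 0)
Solving gives a = (4, -4, 0, -2).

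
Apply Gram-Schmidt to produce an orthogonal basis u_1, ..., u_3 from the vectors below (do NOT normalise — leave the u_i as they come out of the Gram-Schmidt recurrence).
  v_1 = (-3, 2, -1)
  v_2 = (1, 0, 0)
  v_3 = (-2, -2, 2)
Orthogonal basis:
  u_1 = (-3, 2, -1)
  u_2 = (5/14, 3/7, -3/14)
  u_3 = (0, 2/5, 4/5)

Apply the Gram-Schmidt recurrence
  u_1 = v_1
  u_i = v_i − Σ_{j<i} ((v_i · u_j) / (u_j · u_j)) · u_j.

Step by step this gives:
  u_1 = (-3, 2, -1)
  u_2 = (5/14, 3/7, -3/14)
  u_3 = (0, 2/5, 4/5)

Orthogonality check:
  u_2 · u_1 = 0 (should be 0)
  u_3 · u_1 = 0 (should be 0)
  u_3 · u_2 = 0 (should be 0)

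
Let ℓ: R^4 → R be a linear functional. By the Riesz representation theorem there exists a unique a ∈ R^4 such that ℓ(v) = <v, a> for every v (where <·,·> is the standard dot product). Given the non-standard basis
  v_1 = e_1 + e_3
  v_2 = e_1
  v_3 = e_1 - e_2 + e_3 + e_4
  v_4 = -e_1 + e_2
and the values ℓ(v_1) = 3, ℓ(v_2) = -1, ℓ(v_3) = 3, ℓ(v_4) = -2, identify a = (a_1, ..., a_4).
a = (-1, -3, 4, -3)

Write a = (a_1, ..., a_4) in the standard basis. For each basis vector v_i, ℓ(v_i) = <v_i, a> is a linear equation in the a_j's. Collect the n equations into a matrix system V a = ℓ, where row i of V is v_i (expressed in the standard basis). Since V is invertible (lower-triangular with 1s on the diagonal, up to permutation), solve by back-substitution:
  V =
[[1, 0, 1, 0],
 [1, 0, 0, 0],
 [1, -1, 1, 1],
 [-1, 1, 0, 0]]
  V a = (3, -1, 3, -2)
Solving gives a = (-1, -3, 4, -3).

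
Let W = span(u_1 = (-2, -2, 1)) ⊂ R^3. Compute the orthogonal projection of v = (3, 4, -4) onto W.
proj_W(v) = (4, 4, -2)

Set up U = [u_1 | ... | u_1] ∈ R^(3×1). The projector onto W = col(U) is P = U (U^T U)^(-1) U^T.
Compute U^T U =
  [9],
and U^T v = (-18).
Solve U^T U · c = U^T v for the coefficients: c = (-2). The projection is proj_W(v) = U c.
Check: (v - proj_W(v)) · u_1 = 0  (should be 0).
Result: proj_W(v) = (4, 4, -2).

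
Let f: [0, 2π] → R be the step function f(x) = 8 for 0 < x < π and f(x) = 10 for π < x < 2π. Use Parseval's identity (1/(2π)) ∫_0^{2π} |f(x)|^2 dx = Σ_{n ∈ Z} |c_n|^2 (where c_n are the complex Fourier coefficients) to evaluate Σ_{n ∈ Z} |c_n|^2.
Σ |c_n|^2 = 82

Parseval equates the L^2 energy of f (normalised by 1/(2π)) with the ℓ^2 sum of its Fourier coefficients: (1/(2π)) ∫_0^{2π} |f|^2 = Σ |c_n|^2.
Compute the left side: (1/(2π)) [∫_0^π 8^2 dx + ∫_π^{2π} 10^2 dx] = (1/(2π)) · (64π + 100π) = (64 + 100)/2 = 82.
So Σ_{n ∈ Z} |c_n|^2 = 82.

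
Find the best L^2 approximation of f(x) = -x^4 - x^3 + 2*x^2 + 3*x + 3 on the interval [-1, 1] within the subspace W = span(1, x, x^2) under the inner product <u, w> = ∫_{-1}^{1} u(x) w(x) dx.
g(x) = 8*x^2/7 + 12*x/5 + 108/35

The best approximation g ∈ W is the orthogonal projection of f onto W. Writing g = a_0 + a_1 x + a_2 x^2, the coefficients solve the normal equations G · a = b where
  G_{ij} = <φ_i, φ_j> and b_i = <f, φ_i>, with φ_0 = 1, φ_1 = x, φ_2 = x^2.
G =
  [2, 0, 2/3]
  [0, 2/3, 0]
  [2/3, 0, 2/5],
b = (104/15, 8/5, 88/35).
Solving gives a_0 = 108/35, a_1 = 12/5, a_2 = 8/7, so
  g(x) = 8*x^2/7 + 12*x/5 + 108/35.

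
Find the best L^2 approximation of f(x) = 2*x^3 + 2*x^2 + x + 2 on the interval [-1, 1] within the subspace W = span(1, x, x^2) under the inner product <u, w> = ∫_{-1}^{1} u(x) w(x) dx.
g(x) = 2*x^2 + 11*x/5 + 2

The best approximation g ∈ W is the orthogonal projection of f onto W. Writing g = a_0 + a_1 x + a_2 x^2, the coefficients solve the normal equations G · a = b where
  G_{ij} = <φ_i, φ_j> and b_i = <f, φ_i>, with φ_0 = 1, φ_1 = x, φ_2 = x^2.
G =
  [2, 0, 2/3]
  [0, 2/3, 0]
  [2/3, 0, 2/5],
b = (16/3, 22/15, 32/15).
Solving gives a_0 = 2, a_1 = 11/5, a_2 = 2, so
  g(x) = 2*x^2 + 11*x/5 + 2.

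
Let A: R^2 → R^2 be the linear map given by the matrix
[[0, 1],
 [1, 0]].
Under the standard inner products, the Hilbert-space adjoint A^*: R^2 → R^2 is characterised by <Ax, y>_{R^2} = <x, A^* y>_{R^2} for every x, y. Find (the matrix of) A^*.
A^* = A^T =
[[0, 1],
 [1, 0]]

For real matrices with standard dot products, the defining identity <Ax, y> = <x, A^* y> gives (Ax)^T y = x^T (A^*) y, i.e. x^T A^T y = x^T (A^*) y. Since this holds for all x, y, we must have A^* = A^T. Therefore
A^* =
[[0, 1],
 [1, 0]].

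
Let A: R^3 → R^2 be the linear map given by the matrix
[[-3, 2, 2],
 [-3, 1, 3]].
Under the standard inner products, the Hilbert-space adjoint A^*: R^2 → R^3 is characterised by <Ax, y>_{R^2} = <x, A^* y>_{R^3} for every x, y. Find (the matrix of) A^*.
A^* = A^T =
[[-3, -3],
 [2, 1],
 [2, 3]]

For real matrices with standard dot products, the defining identity <Ax, y> = <x, A^* y> gives (Ax)^T y = x^T (A^*) y, i.e. x^T A^T y = x^T (A^*) y. Since this holds for all x, y, we must have A^* = A^T. Therefore
A^* =
[[-3, -3],
 [2, 1],
 [2, 3]].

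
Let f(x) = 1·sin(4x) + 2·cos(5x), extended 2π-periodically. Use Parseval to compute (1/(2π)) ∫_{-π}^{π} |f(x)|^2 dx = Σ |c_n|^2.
Σ |c_n|^2 = 5/2

Expand |f|^2 and use orthogonality of {sin(nx), cos(mx)} on [-π, π]:
  ∫_{-π}^{π} sin(nx)^2 dx = π, ∫ cos(mx)^2 dx = π, and cross terms integrate to 0.
So ∫_{-π}^{π} f(x)^2 dx = 1^2 · π + 2^2 · π = (1 + 4)π.
Divide by 2π: (1 + 4)/2 = 5/2.
By Parseval, this equals Σ |c_n|^2.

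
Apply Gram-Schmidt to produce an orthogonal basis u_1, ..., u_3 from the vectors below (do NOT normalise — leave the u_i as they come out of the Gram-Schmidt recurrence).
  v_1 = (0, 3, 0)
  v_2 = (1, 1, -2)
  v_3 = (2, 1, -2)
Orthogonal basis:
  u_1 = (0, 3, 0)
  u_2 = (1, 0, -2)
  u_3 = (4/5, 0, 2/5)

Apply the Gram-Schmidt recurrence
  u_1 = v_1
  u_i = v_i − Σ_{j<i} ((v_i · u_j) / (u_j · u_j)) · u_j.

Step by step this gives:
  u_1 = (0, 3, 0)
  u_2 = (1, 0, -2)
  u_3 = (4/5, 0, 2/5)

Orthogonality check:
  u_2 · u_1 = 0 (should be 0)
  u_3 · u_1 = 0 (should be 0)
  u_3 · u_2 = 0 (should be 0)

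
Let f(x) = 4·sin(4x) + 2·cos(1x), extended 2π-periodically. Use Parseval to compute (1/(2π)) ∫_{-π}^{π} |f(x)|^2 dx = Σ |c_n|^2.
Σ |c_n|^2 = 10

Expand |f|^2 and use orthogonality of {sin(nx), cos(mx)} on [-π, π]:
  ∫_{-π}^{π} sin(nx)^2 dx = π, ∫ cos(mx)^2 dx = π, and cross terms integrate to 0.
So ∫_{-π}^{π} f(x)^2 dx = 4^2 · π + 2^2 · π = (16 + 4)π.
Divide by 2π: (16 + 4)/2 = 10.
By Parseval, this equals Σ |c_n|^2.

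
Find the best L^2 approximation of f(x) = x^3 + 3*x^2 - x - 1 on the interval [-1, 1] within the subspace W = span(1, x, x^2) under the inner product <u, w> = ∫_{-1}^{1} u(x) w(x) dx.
g(x) = 3*x^2 - 2*x/5 - 1

The best approximation g ∈ W is the orthogonal projection of f onto W. Writing g = a_0 + a_1 x + a_2 x^2, the coefficients solve the normal equations G · a = b where
  G_{ij} = <φ_i, φ_j> and b_i = <f, φ_i>, with φ_0 = 1, φ_1 = x, φ_2 = x^2.
G =
  [2, 0, 2/3]
  [0, 2/3, 0]
  [2/3, 0, 2/5],
b = (0, -4/15, 8/15).
Solving gives a_0 = -1, a_1 = -2/5, a_2 = 3, so
  g(x) = 3*x^2 - 2*x/5 - 1.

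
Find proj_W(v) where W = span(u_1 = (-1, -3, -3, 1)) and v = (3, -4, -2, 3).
proj_W(v) = (-9/10, -27/10, -27/10, 9/10)

Set up U = [u_1 | ... | u_1] ∈ R^(4×1). The projector onto W = col(U) is P = U (U^T U)^(-1) U^T.
Compute U^T U =
  [20],
and U^T v = (18).
Solve U^T U · c = U^T v for the coefficients: c = (9/10). The projection is proj_W(v) = U c.
Check: (v - proj_W(v)) · u_1 = 0  (should be 0).
Result: proj_W(v) = (-9/10, -27/10, -27/10, 9/10).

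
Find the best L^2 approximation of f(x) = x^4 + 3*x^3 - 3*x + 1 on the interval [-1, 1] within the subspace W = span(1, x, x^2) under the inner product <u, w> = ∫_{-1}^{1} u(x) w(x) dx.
g(x) = 6*x^2/7 - 6*x/5 + 32/35

The best approximation g ∈ W is the orthogonal projection of f onto W. Writing g = a_0 + a_1 x + a_2 x^2, the coefficients solve the normal equations G · a = b where
  G_{ij} = <φ_i, φ_j> and b_i = <f, φ_i>, with φ_0 = 1, φ_1 = x, φ_2 = x^2.
G =
  [2, 0, 2/3]
  [0, 2/3, 0]
  [2/3, 0, 2/5],
b = (12/5, -4/5, 20/21).
Solving gives a_0 = 32/35, a_1 = -6/5, a_2 = 6/7, so
  g(x) = 6*x^2/7 - 6*x/5 + 32/35.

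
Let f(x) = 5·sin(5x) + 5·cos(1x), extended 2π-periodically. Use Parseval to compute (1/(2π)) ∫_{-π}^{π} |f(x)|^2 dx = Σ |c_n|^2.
Σ |c_n|^2 = 25

Expand |f|^2 and use orthogonality of {sin(nx), cos(mx)} on [-π, π]:
  ∫_{-π}^{π} sin(nx)^2 dx = π, ∫ cos(mx)^2 dx = π, and cross terms integrate to 0.
So ∫_{-π}^{π} f(x)^2 dx = 5^2 · π + 5^2 · π = (25 + 25)π.
Divide by 2π: (25 + 25)/2 = 25.
By Parseval, this equals Σ |c_n|^2.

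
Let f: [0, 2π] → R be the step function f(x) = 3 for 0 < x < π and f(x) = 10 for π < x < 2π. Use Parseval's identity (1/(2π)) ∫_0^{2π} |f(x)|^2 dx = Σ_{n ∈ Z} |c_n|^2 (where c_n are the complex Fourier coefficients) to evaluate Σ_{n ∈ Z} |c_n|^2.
Σ |c_n|^2 = 109/2

Parseval equates the L^2 energy of f (normalised by 1/(2π)) with the ℓ^2 sum of its Fourier coefficients: (1/(2π)) ∫_0^{2π} |f|^2 = Σ |c_n|^2.
Compute the left side: (1/(2π)) [∫_0^π 3^2 dx + ∫_π^{2π} 10^2 dx] = (1/(2π)) · (9π + 100π) = (9 + 100)/2 = 109/2.
So Σ_{n ∈ Z} |c_n|^2 = 109/2.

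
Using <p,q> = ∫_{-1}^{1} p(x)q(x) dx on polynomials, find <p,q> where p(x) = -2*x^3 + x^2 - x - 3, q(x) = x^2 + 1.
<p,q> = -104/15

Expand the product: p(x)·q(x) = -2*x^5 + x^4 - 3*x^3 - 2*x^2 - x - 3.
∫_{-1}^{1} of each monomial x^k gives [2/(k+1) if k even, 0 if k odd]. Integrating term-by-term (or equivalently evaluating the antiderivative F(x) = -x^6/3 + x^5/5 - 3*x^4/4 - 2*x^3/3 - x^2/2 - 3*x at the endpoints):
  F(1) − F(−1) = -101/20 − (113/60) = -104/15.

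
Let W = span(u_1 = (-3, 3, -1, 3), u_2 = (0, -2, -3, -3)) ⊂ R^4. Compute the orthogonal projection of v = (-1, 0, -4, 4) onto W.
proj_W(v) = (-627/236, 399/236, -551/236, 285/236)

Set up U = [u_1 | ... | u_2] ∈ R^(4×2). The projector onto W = col(U) is P = U (U^T U)^(-1) U^T.
Compute U^T U =
  [28, -12]
  [-12, 22],
and U^T v = (19, 0).
Solve U^T U · c = U^T v for the coefficients: c = (209/236, 57/118). The projection is proj_W(v) = U c.
Check: (v - proj_W(v)) · u_1 = 0  (should be 0).
Check: (v - proj_W(v)) · u_2 = 0  (should be 0).
Result: proj_W(v) = (-627/236, 399/236, -551/236, 285/236).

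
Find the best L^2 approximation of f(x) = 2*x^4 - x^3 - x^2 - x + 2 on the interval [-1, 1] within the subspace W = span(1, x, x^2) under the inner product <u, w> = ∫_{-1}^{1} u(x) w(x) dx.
g(x) = 5*x^2/7 - 8*x/5 + 64/35

The best approximation g ∈ W is the orthogonal projection of f onto W. Writing g = a_0 + a_1 x + a_2 x^2, the coefficients solve the normal equations G · a = b where
  G_{ij} = <φ_i, φ_j> and b_i = <f, φ_i>, with φ_0 = 1, φ_1 = x, φ_2 = x^2.
G =
  [2, 0, 2/3]
  [0, 2/3, 0]
  [2/3, 0, 2/5],
b = (62/15, -16/15, 158/105).
Solving gives a_0 = 64/35, a_1 = -8/5, a_2 = 5/7, so
  g(x) = 5*x^2/7 - 8*x/5 + 64/35.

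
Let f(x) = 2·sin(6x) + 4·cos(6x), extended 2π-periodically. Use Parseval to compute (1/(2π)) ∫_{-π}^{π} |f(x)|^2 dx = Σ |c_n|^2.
Σ |c_n|^2 = 10

Expand |f|^2 and use orthogonality of {sin(nx), cos(mx)} on [-π, π]:
  ∫_{-π}^{π} sin(nx)^2 dx = π, ∫ cos(mx)^2 dx = π, and cross terms integrate to 0.
So ∫_{-π}^{π} f(x)^2 dx = 2^2 · π + 4^2 · π = (4 + 16)π.
Divide by 2π: (4 + 16)/2 = 10.
By Parseval, this equals Σ |c_n|^2.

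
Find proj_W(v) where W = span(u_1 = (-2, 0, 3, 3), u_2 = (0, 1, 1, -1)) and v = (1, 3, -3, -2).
proj_W(v) = (17/11, 2/3, -109/66, -197/66)

Set up U = [u_1 | ... | u_2] ∈ R^(4×2). The projector onto W = col(U) is P = U (U^T U)^(-1) U^T.
Compute U^T U =
  [22, 0]
  [0, 3],
and U^T v = (-17, 2).
Solve U^T U · c = U^T v for the coefficients: c = (-17/22, 2/3). The projection is proj_W(v) = U c.
Check: (v - proj_W(v)) · u_1 = 0  (should be 0).
Check: (v - proj_W(v)) · u_2 = 0  (should be 0).
Result: proj_W(v) = (17/11, 2/3, -109/66, -197/66).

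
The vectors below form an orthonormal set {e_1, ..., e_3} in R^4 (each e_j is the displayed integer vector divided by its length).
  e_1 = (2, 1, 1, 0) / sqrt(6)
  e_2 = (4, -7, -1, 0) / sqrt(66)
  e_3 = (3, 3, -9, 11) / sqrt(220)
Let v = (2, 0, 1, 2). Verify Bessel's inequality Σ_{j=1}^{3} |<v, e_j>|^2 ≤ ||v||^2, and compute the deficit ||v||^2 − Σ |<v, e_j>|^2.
Σ |<v, e_j>|^2 = 131/20; ||v||^2 = 9; deficit = 49/20

Write each e_j = u_j / sqrt(<u_j, u_j>) where u_j is the displayed integer vector. Then <v, e_j> = <v, u_j> / sqrt(<u_j, u_j>), so |<v, e_j>|^2 = <v, u_j>^2 / <u_j, u_j>.
Coefficients: <v, e_1> = 5/sqrt(6), <v, e_2> = 7/sqrt(66), <v, e_3> = 19/sqrt(220).
Square and sum: Σ |<v, e_j>|^2 = 131/20.
Compute ||v||^2 = v·v = 9.
Deficit = 9 − 131/20 = 49/20 ≥ 0, confirming Bessel's inequality. (The deficit equals ||v − Σ <v,e_j> e_j||^2, the squared distance from v to span{e_j}.)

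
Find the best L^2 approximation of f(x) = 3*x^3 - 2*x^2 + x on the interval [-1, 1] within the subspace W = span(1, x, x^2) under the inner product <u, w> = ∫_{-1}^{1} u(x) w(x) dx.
g(x) = -2*x^2 + 14*x/5

The best approximation g ∈ W is the orthogonal projection of f onto W. Writing g = a_0 + a_1 x + a_2 x^2, the coefficients solve the normal equations G · a = b where
  G_{ij} = <φ_i, φ_j> and b_i = <f, φ_i>, with φ_0 = 1, φ_1 = x, φ_2 = x^2.
G =
  [2, 0, 2/3]
  [0, 2/3, 0]
  [2/3, 0, 2/5],
b = (-4/3, 28/15, -4/5).
Solving gives a_0 = 0, a_1 = 14/5, a_2 = -2, so
  g(x) = -2*x^2 + 14*x/5.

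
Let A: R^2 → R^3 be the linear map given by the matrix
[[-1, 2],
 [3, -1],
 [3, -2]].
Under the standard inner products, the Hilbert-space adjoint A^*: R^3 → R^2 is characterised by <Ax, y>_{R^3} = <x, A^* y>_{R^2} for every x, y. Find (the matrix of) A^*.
A^* = A^T =
[[-1, 3, 3],
 [2, -1, -2]]

For real matrices with standard dot products, the defining identity <Ax, y> = <x, A^* y> gives (Ax)^T y = x^T (A^*) y, i.e. x^T A^T y = x^T (A^*) y. Since this holds for all x, y, we must have A^* = A^T. Therefore
A^* =
[[-1, 3, 3],
 [2, -1, -2]].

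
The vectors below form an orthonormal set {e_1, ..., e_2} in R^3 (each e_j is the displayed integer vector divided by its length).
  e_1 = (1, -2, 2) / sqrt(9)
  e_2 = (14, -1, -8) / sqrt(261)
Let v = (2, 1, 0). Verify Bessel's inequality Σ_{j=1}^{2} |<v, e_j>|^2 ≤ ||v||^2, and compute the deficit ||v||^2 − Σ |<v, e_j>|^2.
Σ |<v, e_j>|^2 = 81/29; ||v||^2 = 5; deficit = 64/29

Write each e_j = u_j / sqrt(<u_j, u_j>) where u_j is the displayed integer vector. Then <v, e_j> = <v, u_j> / sqrt(<u_j, u_j>), so |<v, e_j>|^2 = <v, u_j>^2 / <u_j, u_j>.
Coefficients: <v, e_1> = 0/sqrt(9), <v, e_2> = 27/sqrt(261).
Square and sum: Σ |<v, e_j>|^2 = 81/29.
Compute ||v||^2 = v·v = 5.
Deficit = 5 − 81/29 = 64/29 ≥ 0, confirming Bessel's inequality. (The deficit equals ||v − Σ <v,e_j> e_j||^2, the squared distance from v to span{e_j}.)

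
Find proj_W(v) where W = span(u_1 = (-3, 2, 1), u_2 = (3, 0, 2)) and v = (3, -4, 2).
proj_W(v) = (543/133, -208/133, 50/133)

Set up U = [u_1 | ... | u_2] ∈ R^(3×2). The projector onto W = col(U) is P = U (U^T U)^(-1) U^T.
Compute U^T U =
  [14, -7]
  [-7, 13],
and U^T v = (-15, 13).
Solve U^T U · c = U^T v for the coefficients: c = (-104/133, 11/19). The projection is proj_W(v) = U c.
Check: (v - proj_W(v)) · u_1 = 0  (should be 0).
Check: (v - proj_W(v)) · u_2 = 0  (should be 0).
Result: proj_W(v) = (543/133, -208/133, 50/133).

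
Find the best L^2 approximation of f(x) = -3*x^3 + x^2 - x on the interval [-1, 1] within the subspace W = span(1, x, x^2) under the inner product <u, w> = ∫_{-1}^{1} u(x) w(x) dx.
g(x) = x^2 - 14*x/5

The best approximation g ∈ W is the orthogonal projection of f onto W. Writing g = a_0 + a_1 x + a_2 x^2, the coefficients solve the normal equations G · a = b where
  G_{ij} = <φ_i, φ_j> and b_i = <f, φ_i>, with φ_0 = 1, φ_1 = x, φ_2 = x^2.
G =
  [2, 0, 2/3]
  [0, 2/3, 0]
  [2/3, 0, 2/5],
b = (2/3, -28/15, 2/5).
Solving gives a_0 = 0, a_1 = -14/5, a_2 = 1, so
  g(x) = x^2 - 14*x/5.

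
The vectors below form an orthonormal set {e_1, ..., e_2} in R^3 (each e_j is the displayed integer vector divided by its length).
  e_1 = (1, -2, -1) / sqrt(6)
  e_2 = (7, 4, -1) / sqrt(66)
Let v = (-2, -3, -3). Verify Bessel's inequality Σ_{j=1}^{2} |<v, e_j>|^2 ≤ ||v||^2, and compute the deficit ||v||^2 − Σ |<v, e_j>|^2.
Σ |<v, e_j>|^2 = 178/11; ||v||^2 = 22; deficit = 64/11

Write each e_j = u_j / sqrt(<u_j, u_j>) where u_j is the displayed integer vector. Then <v, e_j> = <v, u_j> / sqrt(<u_j, u_j>), so |<v, e_j>|^2 = <v, u_j>^2 / <u_j, u_j>.
Coefficients: <v, e_1> = 7/sqrt(6), <v, e_2> = -23/sqrt(66).
Square and sum: Σ |<v, e_j>|^2 = 178/11.
Compute ||v||^2 = v·v = 22.
Deficit = 22 − 178/11 = 64/11 ≥ 0, confirming Bessel's inequality. (The deficit equals ||v − Σ <v,e_j> e_j||^2, the squared distance from v to span{e_j}.)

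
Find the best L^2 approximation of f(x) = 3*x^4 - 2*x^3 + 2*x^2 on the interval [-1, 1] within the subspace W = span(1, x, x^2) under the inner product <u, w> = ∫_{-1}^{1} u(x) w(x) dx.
g(x) = 32*x^2/7 - 6*x/5 - 9/35

The best approximation g ∈ W is the orthogonal projection of f onto W. Writing g = a_0 + a_1 x + a_2 x^2, the coefficients solve the normal equations G · a = b where
  G_{ij} = <φ_i, φ_j> and b_i = <f, φ_i>, with φ_0 = 1, φ_1 = x, φ_2 = x^2.
G =
  [2, 0, 2/3]
  [0, 2/3, 0]
  [2/3, 0, 2/5],
b = (38/15, -4/5, 58/35).
Solving gives a_0 = -9/35, a_1 = -6/5, a_2 = 32/7, so
  g(x) = 32*x^2/7 - 6*x/5 - 9/35.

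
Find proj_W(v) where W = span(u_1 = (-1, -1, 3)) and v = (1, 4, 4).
proj_W(v) = (-7/11, -7/11, 21/11)

Set up U = [u_1 | ... | u_1] ∈ R^(3×1). The projector onto W = col(U) is P = U (U^T U)^(-1) U^T.
Compute U^T U =
  [11],
and U^T v = (7).
Solve U^T U · c = U^T v for the coefficients: c = (7/11). The projection is proj_W(v) = U c.
Check: (v - proj_W(v)) · u_1 = 0  (should be 0).
Result: proj_W(v) = (-7/11, -7/11, 21/11).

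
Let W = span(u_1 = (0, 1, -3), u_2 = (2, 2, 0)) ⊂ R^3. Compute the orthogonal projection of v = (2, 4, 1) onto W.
proj_W(v) = (59/19, 55/19, 12/19)

Set up U = [u_1 | ... | u_2] ∈ R^(3×2). The projector onto W = col(U) is P = U (U^T U)^(-1) U^T.
Compute U^T U =
  [10, 2]
  [2, 8],
and U^T v = (1, 12).
Solve U^T U · c = U^T v for the coefficients: c = (-4/19, 59/38). The projection is proj_W(v) = U c.
Check: (v - proj_W(v)) · u_1 = 0  (should be 0).
Check: (v - proj_W(v)) · u_2 = 0  (should be 0).
Result: proj_W(v) = (59/19, 55/19, 12/19).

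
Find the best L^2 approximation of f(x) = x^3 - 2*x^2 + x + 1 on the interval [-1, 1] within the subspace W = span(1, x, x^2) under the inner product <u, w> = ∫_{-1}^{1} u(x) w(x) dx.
g(x) = -2*x^2 + 8*x/5 + 1

The best approximation g ∈ W is the orthogonal projection of f onto W. Writing g = a_0 + a_1 x + a_2 x^2, the coefficients solve the normal equations G · a = b where
  G_{ij} = <φ_i, φ_j> and b_i = <f, φ_i>, with φ_0 = 1, φ_1 = x, φ_2 = x^2.
G =
  [2, 0, 2/3]
  [0, 2/3, 0]
  [2/3, 0, 2/5],
b = (2/3, 16/15, -2/15).
Solving gives a_0 = 1, a_1 = 8/5, a_2 = -2, so
  g(x) = -2*x^2 + 8*x/5 + 1.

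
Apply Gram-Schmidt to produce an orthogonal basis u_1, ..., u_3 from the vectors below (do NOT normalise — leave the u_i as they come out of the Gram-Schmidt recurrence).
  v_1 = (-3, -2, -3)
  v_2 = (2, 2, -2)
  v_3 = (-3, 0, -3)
Orthogonal basis:
  u_1 = (-3, -2, -3)
  u_2 = (16/11, 18/11, -28/11)
  u_3 = (-30/31, 36/31, 6/31)

Apply the Gram-Schmidt recurrence
  u_1 = v_1
  u_i = v_i − Σ_{j<i} ((v_i · u_j) / (u_j · u_j)) · u_j.

Step by step this gives:
  u_1 = (-3, -2, -3)
  u_2 = (16/11, 18/11, -28/11)
  u_3 = (-30/31, 36/31, 6/31)

Orthogonality check:
  u_2 · u_1 = 0 (should be 0)
  u_3 · u_1 = 0 (should be 0)
  u_3 · u_2 = 0 (should be 0)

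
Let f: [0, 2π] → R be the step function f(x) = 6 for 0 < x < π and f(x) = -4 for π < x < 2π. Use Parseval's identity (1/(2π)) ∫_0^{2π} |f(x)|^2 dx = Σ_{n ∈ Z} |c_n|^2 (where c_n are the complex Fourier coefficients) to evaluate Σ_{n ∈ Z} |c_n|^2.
Σ |c_n|^2 = 26

Parseval equates the L^2 energy of f (normalised by 1/(2π)) with the ℓ^2 sum of its Fourier coefficients: (1/(2π)) ∫_0^{2π} |f|^2 = Σ |c_n|^2.
Compute the left side: (1/(2π)) [∫_0^π 6^2 dx + ∫_π^{2π} (-4)^2 dx] = (1/(2π)) · (36π + 16π) = (36 + 16)/2 = 26.
So Σ_{n ∈ Z} |c_n|^2 = 26.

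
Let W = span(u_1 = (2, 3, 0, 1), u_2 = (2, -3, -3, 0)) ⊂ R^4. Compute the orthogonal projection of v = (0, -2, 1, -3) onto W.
proj_W(v) = (-372/283, -540/283, 9/283, -183/283)

Set up U = [u_1 | ... | u_2] ∈ R^(4×2). The projector onto W = col(U) is P = U (U^T U)^(-1) U^T.
Compute U^T U =
  [14, -5]
  [-5, 22],
and U^T v = (-9, 3).
Solve U^T U · c = U^T v for the coefficients: c = (-183/283, -3/283). The projection is proj_W(v) = U c.
Check: (v - proj_W(v)) · u_1 = 0  (should be 0).
Check: (v - proj_W(v)) · u_2 = 0  (should be 0).
Result: proj_W(v) = (-372/283, -540/283, 9/283, -183/283).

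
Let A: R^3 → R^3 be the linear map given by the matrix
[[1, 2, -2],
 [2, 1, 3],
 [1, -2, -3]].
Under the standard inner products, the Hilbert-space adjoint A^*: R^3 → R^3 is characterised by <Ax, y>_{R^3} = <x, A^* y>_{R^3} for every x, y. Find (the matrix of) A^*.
A^* = A^T =
[[1, 2, 1],
 [2, 1, -2],
 [-2, 3, -3]]

For real matrices with standard dot products, the defining identity <Ax, y> = <x, A^* y> gives (Ax)^T y = x^T (A^*) y, i.e. x^T A^T y = x^T (A^*) y. Since this holds for all x, y, we must have A^* = A^T. Therefore
A^* =
[[1, 2, 1],
 [2, 1, -2],
 [-2, 3, -3]].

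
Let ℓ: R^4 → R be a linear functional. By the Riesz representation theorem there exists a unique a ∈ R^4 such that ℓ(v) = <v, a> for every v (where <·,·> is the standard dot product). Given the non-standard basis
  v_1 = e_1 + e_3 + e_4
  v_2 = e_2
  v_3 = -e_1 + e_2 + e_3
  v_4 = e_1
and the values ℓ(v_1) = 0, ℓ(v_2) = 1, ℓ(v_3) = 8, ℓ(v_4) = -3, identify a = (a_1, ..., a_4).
a = (-3, 1, 4, -1)

Write a = (a_1, ..., a_4) in the standard basis. For each basis vector v_i, ℓ(v_i) = <v_i, a> is a linear equation in the a_j's. Collect the n equations into a matrix system V a = ℓ, where row i of V is v_i (expressed in the standard basis). Since V is invertible (lower-triangular with 1s on the diagonal, up to permutation), solve by back-substitution:
  V =
[[1, 0, 1, 1],
 [0, 1, 0, 0],
 [-1, 1, 1, 0],
 [1, 0, 0, 0]]
  V a = (0, 1, 8, -3)
Solving gives a = (-3, 1, 4, -1).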